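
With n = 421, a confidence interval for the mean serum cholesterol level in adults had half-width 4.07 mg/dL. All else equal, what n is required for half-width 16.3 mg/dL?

27

Margin of error scales as 1/√n, so n₂ = n₁·(E₁/E₂)².
n₂ = 421 × (4.07/16.3)² = 421 × 0.06235 = 26.25
Round up: n₂ = 27.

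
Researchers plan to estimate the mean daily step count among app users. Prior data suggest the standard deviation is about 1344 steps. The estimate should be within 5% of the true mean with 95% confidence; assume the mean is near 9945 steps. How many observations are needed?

For a mean, the margin of error is E = z·σ/√n, so n = (zσ/E)².
At 95% confidence, z = 1.960.
E = 5% of 9945 = 497.2 steps.
n = (1.960 × 1344 / 497.2)² = 28.06
Round up: n = 29.

29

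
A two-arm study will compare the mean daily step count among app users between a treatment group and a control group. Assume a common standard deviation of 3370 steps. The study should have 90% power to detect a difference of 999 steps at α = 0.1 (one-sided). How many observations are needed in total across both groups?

For two equal groups, n per group = 2·((z_α + z_β)·σ/δ)².
z_α = 1.282; z_β = 1.282 (power 90%).
n = 2 × (2.564 × 3370 / 999)² = 2 × 74.81 = 149.62
Round up: n = 150 per group.
Total across both groups: 2 × 150 = 300.

300 total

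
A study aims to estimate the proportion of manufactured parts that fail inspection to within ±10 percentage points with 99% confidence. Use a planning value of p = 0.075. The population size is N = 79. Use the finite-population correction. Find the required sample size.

For a proportion with margin E = 0.1 at 99% confidence, z = 2.576.
n = p̂(1−p̂)(z/E)² = 0.075 × 0.925 × (2.576/0.1)² = 46.04 — call this n₀.
Finite-population correction with N = 79: n = n₀ / (1 + (n₀−1)/N) = 46.04 / 1.57 = 29.32
Round up: n = 30.

30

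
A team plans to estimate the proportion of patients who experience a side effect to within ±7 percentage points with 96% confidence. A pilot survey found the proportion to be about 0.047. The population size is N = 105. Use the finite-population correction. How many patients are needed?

29

For a proportion with margin E = 0.07 at 96% confidence, z = 2.054.
n = p̂(1−p̂)(z/E)² = 0.047 × 0.953 × (2.054/0.07)² = 38.57 — call this n₀.
Finite-population correction with N = 105: n = n₀ / (1 + (n₀−1)/N) = 38.57 / 1.358 = 28.40
Round up: n = 29.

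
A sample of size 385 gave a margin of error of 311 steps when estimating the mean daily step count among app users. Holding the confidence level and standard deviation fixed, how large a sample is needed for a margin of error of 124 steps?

Margin of error scales as 1/√n, so n₂ = n₁·(E₁/E₂)².
n₂ = 385 × (311/124)² = 385 × 6.29 = 2421.65
Round up: n₂ = 2422.

2422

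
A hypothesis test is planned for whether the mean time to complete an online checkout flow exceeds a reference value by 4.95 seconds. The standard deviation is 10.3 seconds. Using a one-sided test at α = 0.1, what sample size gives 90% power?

For a one-sample z-test, n = ((z_α + z_β)·σ/δ)².
z_α = 1.282 (one-sided α = 0.1); z_β = 1.282 (power 90% → β = 0.1).
n = (2.564 × 10.3 / 4.95)² = 28.46
Round up: n = 29.

29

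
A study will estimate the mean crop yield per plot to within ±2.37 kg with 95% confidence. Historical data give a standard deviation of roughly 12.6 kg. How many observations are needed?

n = 109

For a mean, the margin of error is E = z·σ/√n, so n = (zσ/E)².
At 95% confidence, z = 1.960.
n = (1.960 × 12.6 / 2.37)² = 108.58
Round up: n = 109.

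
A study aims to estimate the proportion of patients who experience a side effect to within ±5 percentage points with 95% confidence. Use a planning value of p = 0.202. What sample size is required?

For a proportion with margin E = 0.05 at 95% confidence, z = 1.960.
n = p̂(1−p̂)(z/E)² = 0.202 × 0.798 × (1.960/0.05)² = 247.70
Round up: n = 248.

248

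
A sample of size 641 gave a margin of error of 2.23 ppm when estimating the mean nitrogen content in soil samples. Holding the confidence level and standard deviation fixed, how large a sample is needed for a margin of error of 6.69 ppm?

Margin of error scales as 1/√n, so n₂ = n₁·(E₁/E₂)².
n₂ = 641 × (2.23/6.69)² = 641 × 0.1111 = 71.22
Round up: n₂ = 72.

72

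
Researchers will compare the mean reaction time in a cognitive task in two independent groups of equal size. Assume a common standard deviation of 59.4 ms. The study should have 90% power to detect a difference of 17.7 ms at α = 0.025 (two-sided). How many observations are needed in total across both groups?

560 total

For two equal groups, n per group = 2·((z_{α/2} + z_β)·σ/δ)².
z_{α/2} = 2.241; z_β = 1.282 (power 90%).
n = 2 × (3.523 × 59.4 / 17.7)² = 2 × 139.78 = 279.56
Round up: n = 280 per group.
Total across both groups: 2 × 280 = 560.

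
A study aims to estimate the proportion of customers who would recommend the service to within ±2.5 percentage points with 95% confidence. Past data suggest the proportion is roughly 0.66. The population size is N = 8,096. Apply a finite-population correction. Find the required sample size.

1179

For a proportion with margin E = 0.025 at 95% confidence, z = 1.960.
n = p̂(1−p̂)(z/E)² = 0.66 × 0.34 × (1.960/0.025)² = 1379.29 — call this n₀.
Finite-population correction with N = 8,096: n = n₀ / (1 + (n₀−1)/N) = 1379.29 / 1.17 = 1178.88
Round up: n = 1179.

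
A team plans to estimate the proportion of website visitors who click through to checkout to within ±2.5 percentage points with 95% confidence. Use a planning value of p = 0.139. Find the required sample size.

For a proportion with margin E = 0.025 at 95% confidence, z = 1.960.
n = p̂(1−p̂)(z/E)² = 0.139 × 0.861 × (1.960/0.025)² = 735.61
Round up: n = 736.

736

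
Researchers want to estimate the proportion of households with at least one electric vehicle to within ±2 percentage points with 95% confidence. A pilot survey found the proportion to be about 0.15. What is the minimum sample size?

n = 1225

For a proportion with margin E = 0.02 at 95% confidence, z = 1.960.
n = p̂(1−p̂)(z/E)² = 0.15 × 0.85 × (1.960/0.02)² = 1224.51
Round up: n = 1225.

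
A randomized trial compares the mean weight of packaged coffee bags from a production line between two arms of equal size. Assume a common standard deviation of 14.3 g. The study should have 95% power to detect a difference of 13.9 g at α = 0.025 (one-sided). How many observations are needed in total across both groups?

56 total

For two equal groups, n per group = 2·((z_α + z_β)·σ/δ)².
z_α = 1.960; z_β = 1.645 (power 95%).
n = 2 × (3.605 × 14.3 / 13.9)² = 2 × 13.75 = 27.50
Round up: n = 28 per group.
Total across both groups: 2 × 28 = 56.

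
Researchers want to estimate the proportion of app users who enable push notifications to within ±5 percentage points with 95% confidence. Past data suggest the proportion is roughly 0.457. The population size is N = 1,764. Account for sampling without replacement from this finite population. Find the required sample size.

For a proportion with margin E = 0.05 at 95% confidence, z = 1.960.
n = p̂(1−p̂)(z/E)² = 0.457 × 0.543 × (1.960/0.05)² = 381.32 — call this n₀.
Finite-population correction with N = 1,764: n = n₀ / (1 + (n₀−1)/N) = 381.32 / 1.216 = 313.59
Round up: n = 314.

n = 314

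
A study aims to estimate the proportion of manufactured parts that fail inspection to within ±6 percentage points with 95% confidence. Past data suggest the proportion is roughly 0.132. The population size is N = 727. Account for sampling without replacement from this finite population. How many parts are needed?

105

For a proportion with margin E = 0.06 at 95% confidence, z = 1.960.
n = p̂(1−p̂)(z/E)² = 0.132 × 0.868 × (1.960/0.06)² = 122.27 — call this n₀.
Finite-population correction with N = 727: n = n₀ / (1 + (n₀−1)/N) = 122.27 / 1.167 = 104.77
Round up: n = 105.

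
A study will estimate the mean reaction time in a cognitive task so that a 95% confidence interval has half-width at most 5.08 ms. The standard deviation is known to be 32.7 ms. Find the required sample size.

For a mean, the margin of error is E = z·σ/√n, so n = (zσ/E)².
At 95% confidence, z = 1.960.
n = (1.960 × 32.7 / 5.08)² = 159.18
Round up: n = 160.

160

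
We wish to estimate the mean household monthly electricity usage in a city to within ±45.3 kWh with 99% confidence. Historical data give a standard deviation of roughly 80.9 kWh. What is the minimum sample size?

For a mean, the margin of error is E = z·σ/√n, so n = (zσ/E)².
At 99% confidence, z = 2.576.
n = (2.576 × 80.9 / 45.3)² = 21.16
Round up: n = 22.

22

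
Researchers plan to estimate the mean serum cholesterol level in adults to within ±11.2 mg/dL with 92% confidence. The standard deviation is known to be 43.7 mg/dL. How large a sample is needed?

For a mean, the margin of error is E = z·σ/√n, so n = (zσ/E)².
At 92% confidence, z = 1.751.
n = (1.751 × 43.7 / 11.2)² = 46.68
Round up: n = 47.

47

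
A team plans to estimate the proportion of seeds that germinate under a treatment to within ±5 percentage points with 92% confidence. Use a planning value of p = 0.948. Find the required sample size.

n = 61

For a proportion with margin E = 0.05 at 92% confidence, z = 1.751.
n = p̂(1−p̂)(z/E)² = 0.948 × 0.052 × (1.751/0.05)² = 60.46
Round up: n = 61.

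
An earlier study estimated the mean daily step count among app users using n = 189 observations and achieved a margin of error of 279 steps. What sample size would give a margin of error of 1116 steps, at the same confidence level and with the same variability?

12

Margin of error scales as 1/√n, so n₂ = n₁·(E₁/E₂)².
n₂ = 189 × (279/1116)² = 189 × 0.0625 = 11.81
Round up: n₂ = 12.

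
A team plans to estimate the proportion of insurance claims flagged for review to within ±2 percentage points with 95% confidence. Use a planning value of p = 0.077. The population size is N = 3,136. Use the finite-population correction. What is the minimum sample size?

561

For a proportion with margin E = 0.02 at 95% confidence, z = 1.960.
n = p̂(1−p̂)(z/E)² = 0.077 × 0.923 × (1.960/0.02)² = 682.57 — call this n₀.
Finite-population correction with N = 3,136: n = n₀ / (1 + (n₀−1)/N) = 682.57 / 1.217 = 560.86
Round up: n = 561.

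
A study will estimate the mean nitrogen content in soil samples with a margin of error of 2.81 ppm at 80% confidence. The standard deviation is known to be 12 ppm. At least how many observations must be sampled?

30

For a mean, the margin of error is E = z·σ/√n, so n = (zσ/E)².
At 80% confidence, z = 1.282.
n = (1.282 × 12 / 2.81)² = 29.97
Round up: n = 30.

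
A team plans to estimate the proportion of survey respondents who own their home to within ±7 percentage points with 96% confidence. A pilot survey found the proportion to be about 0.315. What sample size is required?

For a proportion with margin E = 0.07 at 96% confidence, z = 2.054.
n = p̂(1−p̂)(z/E)² = 0.315 × 0.685 × (2.054/0.07)² = 185.78
Round up: n = 186.

186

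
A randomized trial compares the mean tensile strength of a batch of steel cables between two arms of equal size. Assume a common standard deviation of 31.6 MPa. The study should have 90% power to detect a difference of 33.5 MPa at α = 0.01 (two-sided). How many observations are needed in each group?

27 per group

For two equal groups, n per group = 2·((z_{α/2} + z_β)·σ/δ)².
z_{α/2} = 2.576; z_β = 1.282 (power 90%).
n = 2 × (3.858 × 31.6 / 33.5)² = 2 × 13.24 = 26.48
Round up: n = 27 per group.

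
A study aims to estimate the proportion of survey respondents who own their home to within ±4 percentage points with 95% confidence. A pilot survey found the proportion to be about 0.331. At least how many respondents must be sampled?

For a proportion with margin E = 0.04 at 95% confidence, z = 1.960.
n = p̂(1−p̂)(z/E)² = 0.331 × 0.669 × (1.960/0.04)² = 531.68
Round up: n = 532.

532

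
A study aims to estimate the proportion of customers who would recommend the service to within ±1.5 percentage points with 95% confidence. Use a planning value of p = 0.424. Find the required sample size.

For a proportion with margin E = 0.015 at 95% confidence, z = 1.960.
n = p̂(1−p̂)(z/E)² = 0.424 × 0.576 × (1.960/0.015)² = 4169.83
Round up: n = 4170.

4170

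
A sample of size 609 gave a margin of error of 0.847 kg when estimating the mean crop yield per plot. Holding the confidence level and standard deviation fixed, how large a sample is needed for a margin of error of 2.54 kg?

68

Margin of error scales as 1/√n, so n₂ = n₁·(E₁/E₂)².
n₂ = 609 × (0.847/2.54)² = 609 × 0.1112 = 67.72
Round up: n₂ = 68.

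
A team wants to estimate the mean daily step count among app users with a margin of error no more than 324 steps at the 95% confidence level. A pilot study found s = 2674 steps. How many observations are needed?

n = 262

For a mean, the margin of error is E = z·σ/√n, so n = (zσ/E)².
At 95% confidence, z = 1.960.
n = (1.960 × 2674 / 324)² = 261.66
Round up: n = 262.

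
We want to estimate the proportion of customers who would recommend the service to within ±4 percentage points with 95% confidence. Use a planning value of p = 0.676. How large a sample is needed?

For a proportion with margin E = 0.04 at 95% confidence, z = 1.960.
n = p̂(1−p̂)(z/E)² = 0.676 × 0.324 × (1.960/0.04)² = 525.88
Round up: n = 526.

526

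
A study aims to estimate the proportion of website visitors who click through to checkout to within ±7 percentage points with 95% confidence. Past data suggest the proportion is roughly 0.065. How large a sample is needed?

For a proportion with margin E = 0.07 at 95% confidence, z = 1.960.
n = p̂(1−p̂)(z/E)² = 0.065 × 0.935 × (1.960/0.07)² = 47.65
Round up: n = 48.

48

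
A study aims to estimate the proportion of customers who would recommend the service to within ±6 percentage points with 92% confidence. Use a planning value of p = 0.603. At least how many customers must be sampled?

204

For a proportion with margin E = 0.06 at 92% confidence, z = 1.751.
n = p̂(1−p̂)(z/E)² = 0.603 × 0.397 × (1.751/0.06)² = 203.88
Round up: n = 204.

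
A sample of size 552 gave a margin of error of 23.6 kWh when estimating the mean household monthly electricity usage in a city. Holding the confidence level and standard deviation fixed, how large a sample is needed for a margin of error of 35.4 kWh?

Margin of error scales as 1/√n, so n₂ = n₁·(E₁/E₂)².
n₂ = 552 × (23.6/35.4)² = 552 × 0.4444 = 245.31
Round up: n₂ = 246.

246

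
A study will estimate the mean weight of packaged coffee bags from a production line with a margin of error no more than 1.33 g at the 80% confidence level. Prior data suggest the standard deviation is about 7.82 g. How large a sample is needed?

For a mean, the margin of error is E = z·σ/√n, so n = (zσ/E)².
At 80% confidence, z = 1.282.
n = (1.282 × 7.82 / 1.33)² = 56.82
Round up: n = 57.

57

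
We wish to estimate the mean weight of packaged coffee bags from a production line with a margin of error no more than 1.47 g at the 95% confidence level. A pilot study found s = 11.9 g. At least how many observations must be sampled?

252

For a mean, the margin of error is E = z·σ/√n, so n = (zσ/E)².
At 95% confidence, z = 1.960.
n = (1.960 × 11.9 / 1.47)² = 251.75
Round up: n = 252.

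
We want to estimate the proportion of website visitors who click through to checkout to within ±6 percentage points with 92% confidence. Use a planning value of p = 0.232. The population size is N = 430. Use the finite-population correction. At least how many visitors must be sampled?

For a proportion with margin E = 0.06 at 92% confidence, z = 1.751.
n = p̂(1−p̂)(z/E)² = 0.232 × 0.768 × (1.751/0.06)² = 151.75 — call this n₀.
Finite-population correction with N = 430: n = n₀ / (1 + (n₀−1)/N) = 151.75 / 1.351 = 112.32
Round up: n = 113.

113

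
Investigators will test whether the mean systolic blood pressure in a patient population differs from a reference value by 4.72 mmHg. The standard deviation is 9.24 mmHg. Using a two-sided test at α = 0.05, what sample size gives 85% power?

For a one-sample z-test, n = ((z_{α/2} + z_β)·σ/δ)².
z_{α/2} = 1.960 (two-sided α = 0.05); z_β = 1.036 (power 85% → β = 0.15).
n = (2.996 × 9.24 / 4.72)² = 34.40
Round up: n = 35.

35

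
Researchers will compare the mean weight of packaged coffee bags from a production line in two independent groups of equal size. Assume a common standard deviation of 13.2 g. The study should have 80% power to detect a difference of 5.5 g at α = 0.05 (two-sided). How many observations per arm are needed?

For two equal groups, n per group = 2·((z_{α/2} + z_β)·σ/δ)².
z_{α/2} = 1.960; z_β = 0.842 (power 80%).
n = 2 × (2.802 × 13.2 / 5.5)² = 2 × 45.22 = 90.44
Round up: n = 91 per group.

91 per group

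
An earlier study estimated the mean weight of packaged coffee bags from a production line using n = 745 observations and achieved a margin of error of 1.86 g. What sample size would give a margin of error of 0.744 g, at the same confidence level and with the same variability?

4657

Margin of error scales as 1/√n, so n₂ = n₁·(E₁/E₂)².
n₂ = 745 × (1.86/0.744)² = 745 × 6.25 = 4656.25
Round up: n₂ = 4657.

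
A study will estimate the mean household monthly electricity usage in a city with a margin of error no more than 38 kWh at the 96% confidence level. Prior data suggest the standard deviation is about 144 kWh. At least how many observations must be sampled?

For a mean, the margin of error is E = z·σ/√n, so n = (zσ/E)².
At 96% confidence, z = 2.054.
n = (2.054 × 144 / 38)² = 60.58
Round up: n = 61.

61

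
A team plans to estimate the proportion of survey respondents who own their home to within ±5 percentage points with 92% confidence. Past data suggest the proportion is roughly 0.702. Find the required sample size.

For a proportion with margin E = 0.05 at 92% confidence, z = 1.751.
n = p̂(1−p̂)(z/E)² = 0.702 × 0.298 × (1.751/0.05)² = 256.56
Round up: n = 257.

n = 257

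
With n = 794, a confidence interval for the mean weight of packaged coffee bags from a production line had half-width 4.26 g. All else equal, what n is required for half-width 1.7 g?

Margin of error scales as 1/√n, so n₂ = n₁·(E₁/E₂)².
n₂ = 794 × (4.26/1.7)² = 794 × 6.279 = 4985.53
Round up: n₂ = 4986.

n = 4986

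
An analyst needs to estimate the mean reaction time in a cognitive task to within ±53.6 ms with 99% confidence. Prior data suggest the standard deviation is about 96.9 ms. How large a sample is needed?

For a mean, the margin of error is E = z·σ/√n, so n = (zσ/E)².
At 99% confidence, z = 2.576.
n = (2.576 × 96.9 / 53.6)² = 21.69
Round up: n = 22.

n = 22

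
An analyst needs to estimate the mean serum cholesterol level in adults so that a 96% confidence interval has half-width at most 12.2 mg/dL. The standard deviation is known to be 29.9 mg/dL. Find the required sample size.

For a mean, the margin of error is E = z·σ/√n, so n = (zσ/E)².
At 96% confidence, z = 2.054.
n = (2.054 × 29.9 / 12.2)² = 25.34
Round up: n = 26.

26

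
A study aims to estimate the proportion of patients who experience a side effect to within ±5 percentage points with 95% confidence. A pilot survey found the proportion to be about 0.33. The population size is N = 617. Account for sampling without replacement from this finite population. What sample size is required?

For a proportion with margin E = 0.05 at 95% confidence, z = 1.960.
n = p̂(1−p̂)(z/E)² = 0.33 × 0.67 × (1.960/0.05)² = 339.75 — call this n₀.
Finite-population correction with N = 617: n = n₀ / (1 + (n₀−1)/N) = 339.75 / 1.549 = 219.34
Round up: n = 220.

n = 220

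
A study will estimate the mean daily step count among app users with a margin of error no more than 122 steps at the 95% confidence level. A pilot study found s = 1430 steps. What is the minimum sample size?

For a mean, the margin of error is E = z·σ/√n, so n = (zσ/E)².
At 95% confidence, z = 1.960.
n = (1.960 × 1430 / 122)² = 527.79
Round up: n = 528.

528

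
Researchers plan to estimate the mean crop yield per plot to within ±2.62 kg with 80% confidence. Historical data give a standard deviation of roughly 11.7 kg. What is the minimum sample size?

For a mean, the margin of error is E = z·σ/√n, so n = (zσ/E)².
At 80% confidence, z = 1.282.
n = (1.282 × 11.7 / 2.62)² = 32.78
Round up: n = 33.

33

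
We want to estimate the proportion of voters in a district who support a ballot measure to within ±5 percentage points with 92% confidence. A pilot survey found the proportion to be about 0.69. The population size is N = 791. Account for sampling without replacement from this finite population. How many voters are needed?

For a proportion with margin E = 0.05 at 92% confidence, z = 1.751.
n = p̂(1−p̂)(z/E)² = 0.69 × 0.31 × (1.751/0.05)² = 262.33 — call this n₀.
Finite-population correction with N = 791: n = n₀ / (1 + (n₀−1)/N) = 262.33 / 1.33 = 197.24
Round up: n = 198.

198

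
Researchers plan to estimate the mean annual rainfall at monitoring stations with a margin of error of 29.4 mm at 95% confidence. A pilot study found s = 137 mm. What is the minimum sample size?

For a mean, the margin of error is E = z·σ/√n, so n = (zσ/E)².
At 95% confidence, z = 1.960.
n = (1.960 × 137 / 29.4)² = 83.42
Round up: n = 84.

84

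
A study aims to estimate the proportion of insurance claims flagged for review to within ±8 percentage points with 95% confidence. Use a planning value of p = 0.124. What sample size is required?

66

For a proportion with margin E = 0.08 at 95% confidence, z = 1.960.
n = p̂(1−p̂)(z/E)² = 0.124 × 0.876 × (1.960/0.08)² = 65.20
Round up: n = 66.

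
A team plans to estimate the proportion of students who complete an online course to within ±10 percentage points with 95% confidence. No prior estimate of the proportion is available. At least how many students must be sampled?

For a proportion with margin E = 0.1 at 95% confidence, z = 1.960.
With no prior estimate, use p = 0.5, which maximizes p(1−p) at 0.25.
n = 0.25 × (z/E)² = 0.25 × (1.960/0.1)² = 96.04
Round up: n = 97.

97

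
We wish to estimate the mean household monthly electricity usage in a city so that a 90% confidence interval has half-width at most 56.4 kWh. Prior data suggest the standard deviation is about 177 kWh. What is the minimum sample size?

For a mean, the margin of error is E = z·σ/√n, so n = (zσ/E)².
At 90% confidence, z = 1.645.
n = (1.645 × 177 / 56.4)² = 26.65
Round up: n = 27.

27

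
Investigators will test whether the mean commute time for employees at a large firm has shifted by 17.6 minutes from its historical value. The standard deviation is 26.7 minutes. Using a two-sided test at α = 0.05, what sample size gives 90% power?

For a one-sample z-test, n = ((z_{α/2} + z_β)·σ/δ)².
z_{α/2} = 1.960 (two-sided α = 0.05); z_β = 1.282 (power 90% → β = 0.1).
n = (3.242 × 26.7 / 17.6)² = 24.19
Round up: n = 25.

25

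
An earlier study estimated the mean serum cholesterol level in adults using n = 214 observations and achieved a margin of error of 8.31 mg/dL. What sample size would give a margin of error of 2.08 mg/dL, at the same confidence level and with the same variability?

Margin of error scales as 1/√n, so n₂ = n₁·(E₁/E₂)².
n₂ = 214 × (8.31/2.08)² = 214 × 15.96 = 3415.44
Round up: n₂ = 3416.

n = 3416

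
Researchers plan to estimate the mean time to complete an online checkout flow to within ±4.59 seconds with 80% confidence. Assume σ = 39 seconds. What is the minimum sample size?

For a mean, the margin of error is E = z·σ/√n, so n = (zσ/E)².
At 80% confidence, z = 1.282.
n = (1.282 × 39 / 4.59)² = 118.65
Round up: n = 119.

119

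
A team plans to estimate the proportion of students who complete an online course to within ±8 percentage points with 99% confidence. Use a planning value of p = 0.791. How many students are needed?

172

For a proportion with margin E = 0.08 at 99% confidence, z = 2.576.
n = p̂(1−p̂)(z/E)² = 0.791 × 0.209 × (2.576/0.08)² = 171.41
Round up: n = 172.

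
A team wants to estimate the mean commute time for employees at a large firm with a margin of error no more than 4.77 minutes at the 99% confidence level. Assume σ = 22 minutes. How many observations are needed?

142

For a mean, the margin of error is E = z·σ/√n, so n = (zσ/E)².
At 99% confidence, z = 2.576.
n = (2.576 × 22 / 4.77)² = 141.16
Round up: n = 142.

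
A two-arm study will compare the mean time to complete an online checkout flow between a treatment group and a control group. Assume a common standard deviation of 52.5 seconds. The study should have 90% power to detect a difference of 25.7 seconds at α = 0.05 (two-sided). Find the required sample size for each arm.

For two equal groups, n per group = 2·((z_{α/2} + z_β)·σ/δ)².
z_{α/2} = 1.960; z_β = 1.282 (power 90%).
n = 2 × (3.242 × 52.5 / 25.7)² = 2 × 43.86 = 87.72
Round up: n = 88 per group.

88 per group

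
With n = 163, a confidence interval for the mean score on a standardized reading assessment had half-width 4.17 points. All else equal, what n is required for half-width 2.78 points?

367

Margin of error scales as 1/√n, so n₂ = n₁·(E₁/E₂)².
n₂ = 163 × (4.17/2.78)² = 163 × 2.25 = 366.75
Round up: n₂ = 367.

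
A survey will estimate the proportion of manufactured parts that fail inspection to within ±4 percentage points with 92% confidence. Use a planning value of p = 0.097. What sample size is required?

For a proportion with margin E = 0.04 at 92% confidence, z = 1.751.
n = p̂(1−p̂)(z/E)² = 0.097 × 0.903 × (1.751/0.04)² = 167.85
Round up: n = 168.

168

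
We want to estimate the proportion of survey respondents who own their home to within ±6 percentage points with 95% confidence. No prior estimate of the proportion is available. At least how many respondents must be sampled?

n = 267

For a proportion with margin E = 0.06 at 95% confidence, z = 1.960.
With no prior estimate, use p = 0.5, which maximizes p(1−p) at 0.25.
n = 0.25 × (z/E)² = 0.25 × (1.960/0.06)² = 266.78
Round up: n = 267.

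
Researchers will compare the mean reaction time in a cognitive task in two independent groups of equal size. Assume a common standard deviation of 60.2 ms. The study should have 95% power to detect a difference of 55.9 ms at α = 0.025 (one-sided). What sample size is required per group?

31 per group

For two equal groups, n per group = 2·((z_α + z_β)·σ/δ)².
z_α = 1.960; z_β = 1.645 (power 95%).
n = 2 × (3.605 × 60.2 / 55.9)² = 2 × 15.07 = 30.14
Round up: n = 31 per group.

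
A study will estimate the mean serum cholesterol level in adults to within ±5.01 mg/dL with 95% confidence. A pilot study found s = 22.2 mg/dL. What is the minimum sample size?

76

For a mean, the margin of error is E = z·σ/√n, so n = (zσ/E)².
At 95% confidence, z = 1.960.
n = (1.960 × 22.2 / 5.01)² = 75.43
Round up: n = 76.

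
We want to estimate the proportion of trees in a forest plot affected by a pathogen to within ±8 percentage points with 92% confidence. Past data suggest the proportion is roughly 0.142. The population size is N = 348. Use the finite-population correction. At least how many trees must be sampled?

n = 51

For a proportion with margin E = 0.08 at 92% confidence, z = 1.751.
n = p̂(1−p̂)(z/E)² = 0.142 × 0.858 × (1.751/0.08)² = 58.37 — call this n₀.
Finite-population correction with N = 348: n = n₀ / (1 + (n₀−1)/N) = 58.37 / 1.165 = 50.10
Round up: n = 51.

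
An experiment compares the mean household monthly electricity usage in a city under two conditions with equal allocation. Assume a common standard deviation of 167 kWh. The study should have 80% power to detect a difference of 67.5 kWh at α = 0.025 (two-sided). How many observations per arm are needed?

For two equal groups, n per group = 2·((z_{α/2} + z_β)·σ/δ)².
z_{α/2} = 2.241; z_β = 0.842 (power 80%).
n = 2 × (3.083 × 167 / 67.5)² = 2 × 58.18 = 116.36
Round up: n = 117 per group.

117 per group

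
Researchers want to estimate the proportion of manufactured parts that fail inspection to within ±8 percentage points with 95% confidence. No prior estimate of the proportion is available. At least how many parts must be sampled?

151

For a proportion with margin E = 0.08 at 95% confidence, z = 1.960.
With no prior estimate, use p = 0.5, which maximizes p(1−p) at 0.25.
n = 0.25 × (z/E)² = 0.25 × (1.960/0.08)² = 150.06
Round up: n = 151.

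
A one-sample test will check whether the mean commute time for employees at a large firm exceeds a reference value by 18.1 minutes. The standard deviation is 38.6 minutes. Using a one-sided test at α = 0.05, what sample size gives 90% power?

For a one-sample z-test, n = ((z_α + z_β)·σ/δ)².
z_α = 1.645 (one-sided α = 0.05); z_β = 1.282 (power 90% → β = 0.1).
n = (2.927 × 38.6 / 18.1)² = 38.96
Round up: n = 39.

39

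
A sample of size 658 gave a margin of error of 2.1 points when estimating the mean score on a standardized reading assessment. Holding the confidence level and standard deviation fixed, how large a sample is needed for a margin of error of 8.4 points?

42

Margin of error scales as 1/√n, so n₂ = n₁·(E₁/E₂)².
n₂ = 658 × (2.1/8.4)² = 658 × 0.0625 = 41.12
Round up: n₂ = 42.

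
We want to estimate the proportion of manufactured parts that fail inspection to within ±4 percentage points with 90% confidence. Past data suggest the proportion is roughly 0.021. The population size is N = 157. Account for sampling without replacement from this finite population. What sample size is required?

29

For a proportion with margin E = 0.04 at 90% confidence, z = 1.645.
n = p̂(1−p̂)(z/E)² = 0.021 × 0.979 × (1.645/0.04)² = 34.77 — call this n₀.
Finite-population correction with N = 157: n = n₀ / (1 + (n₀−1)/N) = 34.77 / 1.215 = 28.62
Round up: n = 29.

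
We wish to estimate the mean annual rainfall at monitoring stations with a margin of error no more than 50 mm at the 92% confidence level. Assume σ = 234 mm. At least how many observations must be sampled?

For a mean, the margin of error is E = z·σ/√n, so n = (zσ/E)².
At 92% confidence, z = 1.751.
n = (1.751 × 234 / 50)² = 67.15
Round up: n = 68.

68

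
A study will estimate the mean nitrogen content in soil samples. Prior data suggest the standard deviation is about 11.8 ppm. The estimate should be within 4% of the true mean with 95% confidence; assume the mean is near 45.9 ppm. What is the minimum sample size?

n = 159

For a mean, the margin of error is E = z·σ/√n, so n = (zσ/E)².
At 95% confidence, z = 1.960.
E = 4% of 45.9 = 1.836 ppm.
n = (1.960 × 11.8 / 1.836)² = 158.68
Round up: n = 159.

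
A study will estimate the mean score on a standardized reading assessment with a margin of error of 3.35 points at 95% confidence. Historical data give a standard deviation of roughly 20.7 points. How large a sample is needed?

For a mean, the margin of error is E = z·σ/√n, so n = (zσ/E)².
At 95% confidence, z = 1.960.
n = (1.960 × 20.7 / 3.35)² = 146.68
Round up: n = 147.

n = 147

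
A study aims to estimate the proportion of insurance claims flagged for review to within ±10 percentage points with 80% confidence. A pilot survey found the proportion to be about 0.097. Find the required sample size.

15

For a proportion with margin E = 0.1 at 80% confidence, z = 1.282.
n = p̂(1−p̂)(z/E)² = 0.097 × 0.903 × (1.282/0.1)² = 14.40
Round up: n = 15.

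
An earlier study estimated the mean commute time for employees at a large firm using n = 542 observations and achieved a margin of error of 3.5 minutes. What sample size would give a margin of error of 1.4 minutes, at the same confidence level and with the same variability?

n = 3388

Margin of error scales as 1/√n, so n₂ = n₁·(E₁/E₂)².
n₂ = 542 × (3.5/1.4)² = 542 × 6.25 = 3387.50
Round up: n₂ = 3388.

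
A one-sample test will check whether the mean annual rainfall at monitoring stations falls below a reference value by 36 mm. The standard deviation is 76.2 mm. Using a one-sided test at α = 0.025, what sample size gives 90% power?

For a one-sample z-test, n = ((z_α + z_β)·σ/δ)².
z_α = 1.960 (one-sided α = 0.025); z_β = 1.282 (power 90% → β = 0.1).
n = (3.242 × 76.2 / 36)² = 47.09
Round up: n = 48.

48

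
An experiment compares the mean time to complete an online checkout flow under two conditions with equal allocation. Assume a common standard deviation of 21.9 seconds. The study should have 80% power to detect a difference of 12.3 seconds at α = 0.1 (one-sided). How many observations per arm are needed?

29 per group

For two equal groups, n per group = 2·((z_α + z_β)·σ/δ)².
z_α = 1.282; z_β = 0.842 (power 80%).
n = 2 × (2.124 × 21.9 / 12.3)² = 2 × 14.30 = 28.60
Round up: n = 29 per group.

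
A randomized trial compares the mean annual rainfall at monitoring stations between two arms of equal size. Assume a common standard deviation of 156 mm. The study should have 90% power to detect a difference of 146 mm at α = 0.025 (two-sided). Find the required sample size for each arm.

29 per group

For two equal groups, n per group = 2·((z_{α/2} + z_β)·σ/δ)².
z_{α/2} = 2.241; z_β = 1.282 (power 90%).
n = 2 × (3.523 × 156 / 146)² = 2 × 14.17 = 28.34
Round up: n = 29 per group.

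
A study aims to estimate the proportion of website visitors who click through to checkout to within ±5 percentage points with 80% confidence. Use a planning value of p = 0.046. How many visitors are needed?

For a proportion with margin E = 0.05 at 80% confidence, z = 1.282.
n = p̂(1−p̂)(z/E)² = 0.046 × 0.954 × (1.282/0.05)² = 28.85
Round up: n = 29.

29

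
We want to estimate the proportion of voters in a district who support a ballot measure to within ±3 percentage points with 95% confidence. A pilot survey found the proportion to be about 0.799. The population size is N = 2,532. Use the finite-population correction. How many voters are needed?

For a proportion with margin E = 0.03 at 95% confidence, z = 1.960.
n = p̂(1−p̂)(z/E)² = 0.799 × 0.201 × (1.960/0.03)² = 685.51 — call this n₀.
Finite-population correction with N = 2,532: n = n₀ / (1 + (n₀−1)/N) = 685.51 / 1.27 = 539.77
Round up: n = 540.

540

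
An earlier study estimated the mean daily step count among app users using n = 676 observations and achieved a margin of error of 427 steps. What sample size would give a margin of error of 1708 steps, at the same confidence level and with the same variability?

Margin of error scales as 1/√n, so n₂ = n₁·(E₁/E₂)².
n₂ = 676 × (427/1708)² = 676 × 0.0625 = 42.25
Round up: n₂ = 43.

n = 43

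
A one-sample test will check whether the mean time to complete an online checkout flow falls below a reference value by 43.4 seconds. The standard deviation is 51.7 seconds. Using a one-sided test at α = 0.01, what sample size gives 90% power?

For a one-sample z-test, n = ((z_α + z_β)·σ/δ)².
z_α = 2.326 (one-sided α = 0.01); z_β = 1.282 (power 90% → β = 0.1).
n = (3.608 × 51.7 / 43.4)² = 18.47
Round up: n = 19.

n = 19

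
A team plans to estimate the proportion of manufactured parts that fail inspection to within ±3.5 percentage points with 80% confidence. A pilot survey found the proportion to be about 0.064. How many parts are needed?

For a proportion with margin E = 0.035 at 80% confidence, z = 1.282.
n = p̂(1−p̂)(z/E)² = 0.064 × 0.936 × (1.282/0.035)² = 80.37
Round up: n = 81.

81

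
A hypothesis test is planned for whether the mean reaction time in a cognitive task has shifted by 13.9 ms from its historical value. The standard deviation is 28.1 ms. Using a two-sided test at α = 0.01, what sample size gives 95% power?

73

For a one-sample z-test, n = ((z_{α/2} + z_β)·σ/δ)².
z_{α/2} = 2.576 (two-sided α = 0.01); z_β = 1.645 (power 95% → β = 0.05).
n = (4.221 × 28.1 / 13.9)² = 72.81
Round up: n = 73.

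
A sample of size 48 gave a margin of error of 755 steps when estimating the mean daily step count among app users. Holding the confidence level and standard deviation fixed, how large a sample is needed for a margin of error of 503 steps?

n = 109

Margin of error scales as 1/√n, so n₂ = n₁·(E₁/E₂)².
n₂ = 48 × (755/503)² = 48 × 2.253 = 108.14
Round up: n₂ = 109.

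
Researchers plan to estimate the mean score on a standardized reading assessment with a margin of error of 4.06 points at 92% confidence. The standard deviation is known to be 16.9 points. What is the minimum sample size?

For a mean, the margin of error is E = z·σ/√n, so n = (zσ/E)².
At 92% confidence, z = 1.751.
n = (1.751 × 16.9 / 4.06)² = 53.12
Round up: n = 54.

54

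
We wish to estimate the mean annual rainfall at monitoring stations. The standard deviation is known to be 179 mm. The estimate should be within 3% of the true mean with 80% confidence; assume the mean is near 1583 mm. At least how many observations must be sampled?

24

For a mean, the margin of error is E = z·σ/√n, so n = (zσ/E)².
At 80% confidence, z = 1.282.
E = 3% of 1583 = 47.49 mm.
n = (1.282 × 179 / 47.49)² = 23.35
Round up: n = 24.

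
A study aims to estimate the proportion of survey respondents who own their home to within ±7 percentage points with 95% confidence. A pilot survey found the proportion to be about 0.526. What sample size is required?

For a proportion with margin E = 0.07 at 95% confidence, z = 1.960.
n = p̂(1−p̂)(z/E)² = 0.526 × 0.474 × (1.960/0.07)² = 195.47
Round up: n = 196.

196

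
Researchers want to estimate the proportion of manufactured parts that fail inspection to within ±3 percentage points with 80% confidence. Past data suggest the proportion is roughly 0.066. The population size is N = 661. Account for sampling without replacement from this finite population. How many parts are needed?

For a proportion with margin E = 0.03 at 80% confidence, z = 1.282.
n = p̂(1−p̂)(z/E)² = 0.066 × 0.934 × (1.282/0.03)² = 112.57 — call this n₀.
Finite-population correction with N = 661: n = n₀ / (1 + (n₀−1)/N) = 112.57 / 1.169 = 96.30
Round up: n = 97.

97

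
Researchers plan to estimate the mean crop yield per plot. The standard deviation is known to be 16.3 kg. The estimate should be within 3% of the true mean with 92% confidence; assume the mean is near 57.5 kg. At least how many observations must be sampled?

274

For a mean, the margin of error is E = z·σ/√n, so n = (zσ/E)².
At 92% confidence, z = 1.751.
E = 3% of 57.5 = 1.725 kg.
n = (1.751 × 16.3 / 1.725)² = 273.76
Round up: n = 274.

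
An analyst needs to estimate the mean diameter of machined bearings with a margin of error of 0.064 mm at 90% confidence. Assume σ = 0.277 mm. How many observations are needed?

n = 51

For a mean, the margin of error is E = z·σ/√n, so n = (zσ/E)².
At 90% confidence, z = 1.645.
n = (1.645 × 0.277 / 0.064)² = 50.69
Round up: n = 51.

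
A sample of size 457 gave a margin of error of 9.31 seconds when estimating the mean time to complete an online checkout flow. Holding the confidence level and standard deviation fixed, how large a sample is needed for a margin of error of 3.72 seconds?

Margin of error scales as 1/√n, so n₂ = n₁·(E₁/E₂)².
n₂ = 457 × (9.31/3.72)² = 457 × 6.263 = 2862.19
Round up: n₂ = 2863.

2863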